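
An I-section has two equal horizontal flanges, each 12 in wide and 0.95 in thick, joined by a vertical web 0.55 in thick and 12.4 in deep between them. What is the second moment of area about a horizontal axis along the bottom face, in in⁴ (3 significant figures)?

I_base ≈ 2620 in⁴

Break the section into simple shapes (no overlaps), measuring from the bottom-left corner of the bounding box.
Bottom flange: 12 × 0.95, A = 11.4 in², y = 0.475 in, Ī = 0.85738 in⁴.
Web: 0.55 × 12.4, A = 6.82 in², y = 7.15 in, Ī = 87.387 in⁴.
Top flange: 12 × 0.95, A = 11.4 in², y = 13.825 in, Ī = 0.85738 in⁴.
Transfer each piece to a horizontal axis along the bottom face using Ī + A·d² with d = y − 0:
  bottom flange: d = 0.475 in → contributes +3.4295 in⁴
  web: d = 7.15 in → contributes +436.04 in⁴
  top flange: d = 13.825 in → contributes +2179.7 in⁴
Total I = 2619.2 in⁴.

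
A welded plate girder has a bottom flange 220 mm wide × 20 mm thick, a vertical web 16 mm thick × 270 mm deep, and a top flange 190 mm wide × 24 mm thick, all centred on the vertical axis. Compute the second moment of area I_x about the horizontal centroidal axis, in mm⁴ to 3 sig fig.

I_x ≈ 2.18 × 10⁸ mm⁴

Split into non-overlapping primitives; take the origin at the lower-left of the bounding box.
Bottom plate: 220 × 20, A = 4 400 mm², y = 10 mm, Ī = 146 667 mm⁴.
Web plate: 16 × 270, A = 4 320 mm², y = 155 mm, Ī = 26 244 000 mm⁴.
Top plate: 190 × 24, A = 4 560 mm², y = 302 mm, Ī = 218 880 mm⁴.
Centroid: ȳ = ΣA·y / ΣA = 157.43 mm.
Transfer each piece to the horizontal centroidal axis using Ī + A·d² with d = y − 157.43:
  bottom plate: d = -147.43 mm → contributes +95 788 174 mm⁴
  web plate: d = -2.4337 mm → contributes +26 269 588 mm⁴
  top plate: d = 144.57 mm → contributes +95 520 167 mm⁴
Total I = 217 577 928 mm⁴.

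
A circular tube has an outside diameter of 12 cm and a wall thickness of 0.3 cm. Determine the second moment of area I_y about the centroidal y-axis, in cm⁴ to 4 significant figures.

Split into non-overlapping primitives; take the origin at the lower-left of the bounding box.
Outer circle: ⌀12, A = 113.097 cm², x = 6 cm, Ī = 1017.88 cm⁴.
Bore (subtracted): ⌀11.4, A = 102.07 cm², x = 6 cm, Ī = 829.066 cm⁴.
By symmetry the centroid is at mid-width, x̄ = 6 cm.
All pieces are centred on the centroidal y-axis, so I = ΣĪ (holes subtracted) = 188.81 cm⁴.

I_y ≈ 188.8 cm⁴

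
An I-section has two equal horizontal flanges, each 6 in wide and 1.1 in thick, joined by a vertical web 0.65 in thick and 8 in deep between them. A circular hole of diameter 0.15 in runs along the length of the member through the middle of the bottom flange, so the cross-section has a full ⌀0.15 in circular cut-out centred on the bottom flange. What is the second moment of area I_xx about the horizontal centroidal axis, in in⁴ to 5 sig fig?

Split into non-overlapping primitives; take the origin at the lower-left of the bounding box.
Bottom flange: 6 × 1.1, A = 6.6 in², y = 0.55 in, Ī = 0.6655 in⁴.
Web: 0.65 × 8, A = 5.2 in², y = 5.1 in, Ī = 27.73333 in⁴.
Top flange: 6 × 1.1, A = 6.6 in², y = 9.65 in, Ī = 0.6655 in⁴.
Hole (subtracted): ⌀0.15, A = 0.01767146 in², y = 0.55 in, Ī = 0.00002485049 in⁴.
Centroid: ȳ = ΣA·y / ΣA = 5.104374 in.
Transfer each piece to the horizontal centroidal axis using Ī + A·d² with d = y − 5.104374:
  bottom flange: d = -4.554374 in → contributes +137.5648 in⁴
  web: d = -0.004374045 in → contributes +27.73343 in⁴
  top flange: d = 4.545626 in → contributes +137.0394 in⁴
  hole: d = -4.554374 in → contributes −0.366572 in⁴
Total I = 301.9711 in⁴.

I_xx ≈ 301.97 in⁴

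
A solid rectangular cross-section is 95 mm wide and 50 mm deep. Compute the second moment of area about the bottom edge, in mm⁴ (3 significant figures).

I_base ≈ 3.96 × 10⁶ mm⁴

The section: 95 × 50, A = 4 750 mm², y = 25 mm, Ī = 989 583 mm⁴.
Transfer it to a horizontal axis along the bottom face using Ī + A·d² with d = y − 0:
  the section: d = 25 mm → contributes +3 958 333 mm⁴
Total I = 3 958 333 mm⁴.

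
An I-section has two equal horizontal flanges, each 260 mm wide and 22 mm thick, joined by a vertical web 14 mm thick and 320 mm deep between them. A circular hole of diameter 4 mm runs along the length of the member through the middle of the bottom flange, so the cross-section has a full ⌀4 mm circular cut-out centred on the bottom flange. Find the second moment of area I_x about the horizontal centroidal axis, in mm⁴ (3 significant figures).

I_x ≈ 3.73 × 10⁸ mm⁴

Break the section into simple shapes (no overlaps), measuring from the bottom-left corner of the bounding box.
Bottom flange: 260 × 22, A = 5 720 mm², y = 11 mm, Ī = 230 707 mm⁴.
Web: 14 × 320, A = 4 480 mm², y = 182 mm, Ī = 38 229 333 mm⁴.
Top flange: 260 × 22, A = 5 720 mm², y = 353 mm, Ī = 230 707 mm⁴.
Hole (subtracted): ⌀4, A = 12.566 mm², y = 11 mm, Ī = 12.566 mm⁴.
Centroid: ȳ = ΣA·y / ΣA = 182.14 mm.
Transfer each piece to the horizontal centroidal axis using Ī + A·d² with d = y − 182.14:
  bottom flange: d = -171.14 mm → contributes +167 753 589 mm⁴
  web: d = -0.13508 mm → contributes +38 229 415 mm⁴
  top flange: d = 170.86 mm → contributes +167 225 073 mm⁴
  hole: d = -171.14 mm → contributes −368 047 mm⁴
Total I = 372 840 031 mm⁴.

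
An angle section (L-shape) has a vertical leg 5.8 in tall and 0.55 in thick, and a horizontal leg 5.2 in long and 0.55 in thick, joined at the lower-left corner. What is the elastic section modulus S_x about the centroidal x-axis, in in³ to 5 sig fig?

Treat the section as a set of non-overlapping primitives; coordinates are from the bounding-box lower-left.
Vertical leg: 0.55 × 5.8, A = 3.19 in², y = 2.9 in, Ī = 8.942633 in⁴.
Horizontal leg (remainder): 4.65 × 0.55, A = 2.5575 in², y = 0.275 in, Ī = 0.06447031 in⁴.
Centroid: ȳ = ΣA·y / ΣA = 1.731938 in.
Transfer each piece to the centroidal x-axis using Ī + A·d² with d = y − 1.731938:
  vertical leg: d = 1.168062 in → contributes +13.29497 in⁴
  horizontal leg (remainder): d = -1.456938 in → contributes +5.493193 in⁴
Total I = 18.78816 in⁴.
Extreme fibre distance c = 4.068062 in; S = I/c = 4.618456 in³.

S_x ≈ 4.6185 in³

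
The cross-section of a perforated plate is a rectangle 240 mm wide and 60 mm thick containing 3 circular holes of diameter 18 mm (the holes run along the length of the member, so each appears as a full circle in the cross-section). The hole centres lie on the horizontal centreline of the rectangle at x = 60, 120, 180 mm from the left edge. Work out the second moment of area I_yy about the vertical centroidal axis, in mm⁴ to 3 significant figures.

I_yy ≈ 6.73 × 10⁷ mm⁴

Decompose the section into non-overlapping parts with the origin at the bottom-left of its bounding rectangle.
Plate: 240 × 60, A = 14 400 mm², x = 120 mm, Ī = 69 120 000 mm⁴.
Hole 1 (subtracted): ⌀18, A = 254.47 mm², x = 60 mm, Ī = 5 153 mm⁴.
Hole 2 (subtracted): ⌀18, A = 254.47 mm², x = 120 mm, Ī = 5 153 mm⁴.
Hole 3 (subtracted): ⌀18, A = 254.47 mm², x = 180 mm, Ī = 5 153 mm⁴.
By symmetry the centroid is at mid-width, x̄ = 120 mm.
Transfer each piece to the vertical centroidal axis using Ī + A·d² with d = x − 120:
  plate: d = 0 mm → contributes +69 120 000 mm⁴
  hole 1: d = -60 mm → contributes −921 241 mm⁴
  hole 2: d = 0 mm → contributes −5 153 mm⁴
  hole 3: d = 60 mm → contributes −921 241 mm⁴
Total I = 67 272 364 mm⁴.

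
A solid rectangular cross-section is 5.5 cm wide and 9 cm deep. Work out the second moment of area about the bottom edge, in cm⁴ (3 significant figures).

I_base ≈ 1340 cm⁴

The section: 5.5 × 9, A = 49.5 cm², y = 4.5 cm, Ī = 334.13 cm⁴.
Transfer it to the bottom edge using Ī + A·d² with d = y − 0:
  the section: d = 4.5 cm → contributes +1336.5 cm⁴
Total I = 1336.5 cm⁴.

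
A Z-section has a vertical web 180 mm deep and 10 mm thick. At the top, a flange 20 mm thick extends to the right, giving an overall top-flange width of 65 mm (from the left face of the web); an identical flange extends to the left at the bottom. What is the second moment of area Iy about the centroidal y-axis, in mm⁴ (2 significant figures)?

Split into non-overlapping primitives; take the origin at the lower-left of the bounding box.
Web: 10 × 180, A = 1 800 mm², x = 60 mm, Ī = 15 000 mm⁴.
Top flange (beyond web): 55 × 20, A = 1 100 mm², x = 92.5 mm, Ī = 277 292 mm⁴.
Bottom flange (beyond web): 55 × 20, A = 1 100 mm², x = 27.5 mm, Ī = 277 292 mm⁴.
Centroid: x̄ = ΣA·x / ΣA = 60 mm.
Transfer each piece to the centroidal y-axis using Ī + A·d² with d = x − 60:
  web: d = 0 mm → contributes +15 000 mm⁴
  top flange (beyond web): d = 32.5 mm → contributes +1 439 167 mm⁴
  bottom flange (beyond web): d = -32.5 mm → contributes +1 439 167 mm⁴
Total I = 2 893 333 mm⁴.

Iy ≈ 2.9 × 10⁶ mm⁴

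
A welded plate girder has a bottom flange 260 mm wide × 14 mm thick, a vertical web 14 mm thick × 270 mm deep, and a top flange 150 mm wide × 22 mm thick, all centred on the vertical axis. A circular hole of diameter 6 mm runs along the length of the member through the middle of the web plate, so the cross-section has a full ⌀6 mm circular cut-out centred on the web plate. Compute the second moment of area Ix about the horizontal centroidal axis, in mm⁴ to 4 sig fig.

Ix ≈ 1.668 × 10⁸ mm⁴

Break the section into simple shapes (no overlaps), measuring from the bottom-left corner of the bounding box.
Bottom plate: 260 × 14, A = 3 640 mm², y = 7 mm, Ī = 59453.3 mm⁴.
Web plate: 14 × 270, A = 3 780 mm², y = 149 mm, Ī = 22 963 500 mm⁴.
Top plate: 150 × 22, A = 3 300 mm², y = 295 mm, Ī = 133 100 mm⁴.
Hole (subtracted): ⌀6, A = 28.2743 mm², y = 149 mm, Ī = 63.6173 mm⁴.
Centroid: ȳ = ΣA·y / ΣA = 145.719 mm.
Transfer each piece to the horizontal centroidal axis using Ī + A·d² with d = y − 145.719:
  bottom plate: d = -138.719 mm → contributes +70 103 789 mm⁴
  web plate: d = 3.28104 mm → contributes +23 004 193 mm⁴
  top plate: d = 149.281 mm → contributes +73 673 037 mm⁴
  hole: d = 3.28104 mm → contributes −367.997 mm⁴
Total I = 166 780 651 mm⁴.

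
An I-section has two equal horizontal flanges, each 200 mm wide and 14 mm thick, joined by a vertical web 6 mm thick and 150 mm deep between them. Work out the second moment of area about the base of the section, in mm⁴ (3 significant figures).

Treat the section as a set of non-overlapping primitives; coordinates are from the bounding-box lower-left.
Bottom flange: 200 × 14, A = 2 800 mm², y = 7 mm, Ī = 45 733 mm⁴.
Web: 6 × 150, A = 900 mm², y = 89 mm, Ī = 1 687 500 mm⁴.
Top flange: 200 × 14, A = 2 800 mm², y = 171 mm, Ī = 45 733 mm⁴.
Transfer each piece to the bottom edge using Ī + A·d² with d = y − 0:
  bottom flange: d = 7 mm → contributes +182 933 mm⁴
  web: d = 89 mm → contributes +8 816 400 mm⁴
  top flange: d = 171 mm → contributes +81 920 533 mm⁴
Total I = 90 919 867 mm⁴.

I_base ≈ 9.09 × 10⁷ mm⁴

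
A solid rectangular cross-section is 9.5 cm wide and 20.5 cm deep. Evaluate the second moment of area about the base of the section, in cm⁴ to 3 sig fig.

The section: 9.5 × 20.5, A = 194.75 cm², y = 10.25 cm, Ī = 6820.3 cm⁴.
Transfer it to a horizontal axis along the bottom face using Ī + A·d² with d = y − 0:
  the section: d = 10.25 cm → contributes +27 281 cm⁴
Total I = 27 281 cm⁴.

I_base ≈ 2.73 × 10⁴ cm⁴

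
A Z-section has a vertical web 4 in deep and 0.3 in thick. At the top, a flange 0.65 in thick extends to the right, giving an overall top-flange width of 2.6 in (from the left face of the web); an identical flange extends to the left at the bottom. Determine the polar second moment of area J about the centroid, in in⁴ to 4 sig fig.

Decompose the section into non-overlapping parts with the origin at the bottom-left of its bounding rectangle.
Web: 0.3 × 4, A = 1.2 in², y = 2 in, Ī = 1.6 in⁴.
Top flange (beyond web): 2.3 × 0.65, A = 1.495 in², y = 3.675 in, Ī = 0.0526365 in⁴.
Bottom flange (beyond web): 2.3 × 0.65, A = 1.495 in², y = 0.325 in, Ī = 0.0526365 in⁴.
Centroid: ȳ = ΣA·y / ΣA = 2 in.
Transfer each piece to the centroidal x-axis using Ī + A·d² with d = y − 2:
  web: d = 0 in → contributes +1.6 in⁴
  top flange (beyond web): d = 1.675 in → contributes +4.24705 in⁴
  bottom flange (beyond web): d = -1.675 in → contributes +4.24705 in⁴
Total I = 10.0941 in⁴.
For the y-axis: x̄ = 2.45 in.
Repeating about the centroidal y-axis gives I_y = 6.38019 in⁴.
Polar second moment: J = I_x + I_y = 16.4743 in⁴.

J ≈ 16.47 in⁴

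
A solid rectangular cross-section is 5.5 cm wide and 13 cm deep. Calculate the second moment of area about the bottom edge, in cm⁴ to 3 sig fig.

I_base ≈ 4030 cm⁴

The section: 5.5 × 13, A = 71.5 cm², y = 6.5 cm, Ī = 1 007 cm⁴.
Transfer it to the base of the section using Ī + A·d² with d = y − 0:
  the section: d = 6.5 cm → contributes +4027.8 cm⁴
Total I = 4027.8 cm⁴.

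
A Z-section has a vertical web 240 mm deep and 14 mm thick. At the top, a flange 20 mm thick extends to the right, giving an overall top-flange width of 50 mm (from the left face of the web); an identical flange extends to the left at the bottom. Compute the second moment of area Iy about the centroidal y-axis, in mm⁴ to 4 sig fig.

Break the section into simple shapes (no overlaps), measuring from the bottom-left corner of the bounding box.
Web: 14 × 240, A = 3 360 mm², x = 43 mm, Ī = 54 880 mm⁴.
Top flange (beyond web): 36 × 20, A = 720 mm², x = 68 mm, Ī = 77 760 mm⁴.
Bottom flange (beyond web): 36 × 20, A = 720 mm², x = 18 mm, Ī = 77 760 mm⁴.
Centroid: x̄ = ΣA·x / ΣA = 43 mm.
Transfer each piece to the centroidal y-axis using Ī + A·d² with d = x − 43:
  web: d = 0 mm → contributes +54 880 mm⁴
  top flange (beyond web): d = 25 mm → contributes +527 760 mm⁴
  bottom flange (beyond web): d = -25 mm → contributes +527 760 mm⁴
Total I = 1 110 400 mm⁴.

Iy ≈ 1.110 × 10⁶ mm⁴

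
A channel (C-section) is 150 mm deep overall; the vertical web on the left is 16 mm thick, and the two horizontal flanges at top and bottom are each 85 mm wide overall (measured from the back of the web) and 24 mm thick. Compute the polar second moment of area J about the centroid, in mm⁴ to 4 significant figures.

J ≈ 2.168 × 10⁷ mm⁴

Decompose the section into non-overlapping parts with the origin at the bottom-left of its bounding rectangle.
Web: 16 × 150, A = 2 400 mm², y = 75 mm, Ī = 4 500 000 mm⁴.
Top flange (beyond web): 69 × 24, A = 1 656 mm², y = 138 mm, Ī = 79 488 mm⁴.
Bottom flange (beyond web): 69 × 24, A = 1 656 mm², y = 12 mm, Ī = 79 488 mm⁴.
By symmetry the centroid is at mid-height, ȳ = 75 mm.
Transfer each piece to the centroidal x-axis using Ī + A·d² with d = y − 75:
  web: d = 0 mm → contributes +4 500 000 mm⁴
  top flange (beyond web): d = 63 mm → contributes +6 652 152 mm⁴
  bottom flange (beyond web): d = -63 mm → contributes +6 652 152 mm⁴
Total I = 17 804 304 mm⁴.
For the y-axis: x̄ = 32.6429 mm.
Repeating about the centroidal y-axis gives I_y = 3 878 807 mm⁴.
Polar second moment: J = I_x + I_y = 21 683 111 mm⁴.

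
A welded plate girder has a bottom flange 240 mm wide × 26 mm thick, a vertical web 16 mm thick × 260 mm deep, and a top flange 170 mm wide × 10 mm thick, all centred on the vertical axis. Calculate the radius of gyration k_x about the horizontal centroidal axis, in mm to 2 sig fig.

Break the section into simple shapes (no overlaps), measuring from the bottom-left corner of the bounding box.
Bottom plate: 240 × 26, A = 6 240 mm², y = 13 mm, Ī = 351 520 mm⁴.
Web plate: 16 × 260, A = 4 160 mm², y = 156 mm, Ī = 23 434 667 mm⁴.
Top plate: 170 × 10, A = 1 700 mm², y = 291 mm, Ī = 14 167 mm⁴.
Centroid: ȳ = ΣA·y / ΣA = 101.2 mm.
Transfer each piece to the horizontal centroidal axis using Ī + A·d² with d = y − 101.2:
  bottom plate: d = -88.22 mm → contributes +48 917 633 mm⁴
  web plate: d = 54.78 mm → contributes +35 917 518 mm⁴
  top plate: d = 189.8 mm → contributes +61 241 169 mm⁴
Total I = 146 076 320 mm⁴.
Radius of gyration: k = √(I/A) = √(146 076 320 / 12 100) = 109.9 mm.

k_x ≈ 110 mm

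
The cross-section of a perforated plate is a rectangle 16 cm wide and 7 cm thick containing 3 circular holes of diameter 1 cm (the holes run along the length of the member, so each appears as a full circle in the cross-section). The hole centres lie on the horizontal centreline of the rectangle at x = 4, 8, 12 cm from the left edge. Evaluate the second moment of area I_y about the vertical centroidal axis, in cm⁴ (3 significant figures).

I_y ≈ 2360 cm⁴

Treat the section as a set of non-overlapping primitives; coordinates are from the bounding-box lower-left.
Plate: 16 × 7, A = 112 cm², x = 8 cm, Ī = 2389.3 cm⁴.
Hole 1 (subtracted): ⌀1, A = 0.7854 cm², x = 4 cm, Ī = 0.049087 cm⁴.
Hole 2 (subtracted): ⌀1, A = 0.7854 cm², x = 8 cm, Ī = 0.049087 cm⁴.
Hole 3 (subtracted): ⌀1, A = 0.7854 cm², x = 12 cm, Ī = 0.049087 cm⁴.
By symmetry the centroid is at mid-width, x̄ = 8 cm.
Transfer each piece to the vertical centroidal axis using Ī + A·d² with d = x − 8:
  plate: d = 0 cm → contributes +2389.3 cm⁴
  hole 1: d = -4 cm → contributes −12.615 cm⁴
  hole 2: d = 0 cm → contributes −0.049087 cm⁴
  hole 3: d = 4 cm → contributes −12.615 cm⁴
Total I = 2364.1 cm⁴.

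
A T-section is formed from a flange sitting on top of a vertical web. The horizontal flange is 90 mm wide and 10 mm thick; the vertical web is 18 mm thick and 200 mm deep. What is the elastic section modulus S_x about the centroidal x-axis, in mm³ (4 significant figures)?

S_x ≈ 1.648 × 10⁵ mm³

Break the section into simple shapes (no overlaps), measuring from the bottom-left corner of the bounding box.
Flange: 90 × 10, A = 900 mm², y = 205 mm, Ī = 7 500 mm⁴.
Web: 18 × 200, A = 3 600 mm², y = 100 mm, Ī = 12 000 000 mm⁴.
Centroid: ȳ = ΣA·y / ΣA = 121 mm.
Transfer each piece to the centroidal x-axis using Ī + A·d² with d = y − 121:
  flange: d = 84 mm → contributes +6 357 900 mm⁴
  web: d = -21 mm → contributes +13 587 600 mm⁴
Total I = 19 945 500 mm⁴.
Extreme fibre distance c = 121 mm; S = I/c = 164 839 mm³.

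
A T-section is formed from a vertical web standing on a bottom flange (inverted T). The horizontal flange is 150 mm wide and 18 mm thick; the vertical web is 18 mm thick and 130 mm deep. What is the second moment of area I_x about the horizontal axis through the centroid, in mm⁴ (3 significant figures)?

I_x ≈ 1.02 × 10⁷ mm⁴

Treat the section as a set of non-overlapping primitives; coordinates are from the bounding-box lower-left.
Flange: 150 × 18, A = 2 700 mm², y = 9 mm, Ī = 72 900 mm⁴.
Web: 18 × 130, A = 2 340 mm², y = 83 mm, Ī = 3 295 500 mm⁴.
Centroid: ȳ = ΣA·y / ΣA = 43.357 mm.
Transfer each piece to the horizontal axis through the centroid using Ī + A·d² with d = y − 43.357:
  flange: d = -34.357 mm → contributes +3 260 016 mm⁴
  web: d = 39.643 mm → contributes +6 972 941 mm⁴
Total I = 10 232 957 mm⁴.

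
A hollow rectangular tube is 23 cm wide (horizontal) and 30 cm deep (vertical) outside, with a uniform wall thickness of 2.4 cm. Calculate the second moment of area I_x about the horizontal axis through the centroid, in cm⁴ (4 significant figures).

I_x ≈ 2.748 × 10⁴ cm⁴

Treat the section as a set of non-overlapping primitives; coordinates are from the bounding-box lower-left.
Outer rectangle: 23 × 30, A = 690 cm², y = 15 cm, Ī = 51 750 cm⁴.
Inner void (subtracted): 18.2 × 25.2, A = 458.64 cm², y = 15 cm, Ī = 24271.2 cm⁴.
By symmetry the centroid is at mid-height, ȳ = 15 cm.
All pieces are centred on the horizontal axis through the centroid, so I = ΣĪ (holes subtracted) = 27478.8 cm⁴.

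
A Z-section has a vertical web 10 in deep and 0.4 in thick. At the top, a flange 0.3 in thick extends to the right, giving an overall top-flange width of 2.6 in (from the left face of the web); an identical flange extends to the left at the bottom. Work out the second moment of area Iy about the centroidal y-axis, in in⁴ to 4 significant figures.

Decompose the section into non-overlapping parts with the origin at the bottom-left of its bounding rectangle.
Web: 0.4 × 10, A = 4 in², x = 2.4 in, Ī = 0.0533333 in⁴.
Top flange (beyond web): 2.2 × 0.3, A = 0.66 in², x = 3.7 in, Ī = 0.2662 in⁴.
Bottom flange (beyond web): 2.2 × 0.3, A = 0.66 in², x = 1.1 in, Ī = 0.2662 in⁴.
Centroid: x̄ = ΣA·x / ΣA = 2.4 in.
Transfer each piece to the centroidal y-axis using Ī + A·d² with d = x − 2.4:
  web: d = 0 in → contributes +0.0533333 in⁴
  top flange (beyond web): d = 1.3 in → contributes +1.3816 in⁴
  bottom flange (beyond web): d = -1.3 in → contributes +1.3816 in⁴
Total I = 2.81653 in⁴.

Iy ≈ 2.817 in⁴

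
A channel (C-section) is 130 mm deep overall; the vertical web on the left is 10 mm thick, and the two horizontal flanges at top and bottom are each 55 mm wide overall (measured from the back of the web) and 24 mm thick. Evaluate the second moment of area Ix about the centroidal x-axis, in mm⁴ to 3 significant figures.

Ix ≈ 8.00 × 10⁶ mm⁴

Decompose the section into non-overlapping parts with the origin at the bottom-left of its bounding rectangle.
Web: 10 × 130, A = 1 300 mm², y = 65 mm, Ī = 1 830 833 mm⁴.
Top flange (beyond web): 45 × 24, A = 1 080 mm², y = 118 mm, Ī = 51 840 mm⁴.
Bottom flange (beyond web): 45 × 24, A = 1 080 mm², y = 12 mm, Ī = 51 840 mm⁴.
By symmetry the centroid is at mid-height, ȳ = 65 mm.
Transfer each piece to the centroidal x-axis using Ī + A·d² with d = y − 65:
  web: d = 0 mm → contributes +1 830 833 mm⁴
  top flange (beyond web): d = 53 mm → contributes +3 085 560 mm⁴
  bottom flange (beyond web): d = -53 mm → contributes +3 085 560 mm⁴
Total I = 8 001 953 mm⁴.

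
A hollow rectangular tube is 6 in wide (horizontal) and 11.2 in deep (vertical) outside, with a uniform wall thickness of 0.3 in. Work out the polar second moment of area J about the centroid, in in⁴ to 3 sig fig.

Split into non-overlapping primitives; take the origin at the lower-left of the bounding box.
Outer rectangle: 6 × 11.2, A = 67.2 in², y = 5.6 in, Ī = 702.46 in⁴.
Inner void (subtracted): 5.4 × 10.6, A = 57.24 in², y = 5.6 in, Ī = 535.96 in⁴.
By symmetry the centroid is at mid-height, ȳ = 5.6 in.
All pieces are centred on the centroidal x-axis, so I = ΣĪ (holes subtracted) = 166.51 in⁴.
Repeating about the centroidal y-axis gives I_y = 62.507 in⁴.
Polar second moment: J = I_x + I_y = 229.01 in⁴.

J ≈ 229 in⁴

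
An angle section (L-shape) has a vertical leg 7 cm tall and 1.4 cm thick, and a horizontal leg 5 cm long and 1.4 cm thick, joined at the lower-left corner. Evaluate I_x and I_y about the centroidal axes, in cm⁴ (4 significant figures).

Break the section into simple shapes (no overlaps), measuring from the bottom-left corner of the bounding box.
Vertical leg: 1.4 × 7, A = 9.8 cm², y = 3.5 cm, Ī = 40.0167 cm⁴.
Horizontal leg (remainder): 3.6 × 1.4, A = 5.04 cm², y = 0.7 cm, Ī = 0.8232 cm⁴.
Centroid: ȳ = ΣA·y / ΣA = 2.54906 cm.
Transfer each piece to the centroidal x-axis using Ī + A·d² with d = y − 2.54906:
  vertical leg: d = 0.950943 cm → contributes +48.8787 cm⁴
  horizontal leg (remainder): d = -1.84906 cm → contributes +18.055 cm⁴
Total I = 66.9338 cm⁴.
For the y-axis: x̄ = 1.54906 cm.
Repeating about the centroidal y-axis gives I_y = 27.8458 cm⁴.

I_x ≈ 66.93 cm⁴, I_y ≈ 27.85 cm⁴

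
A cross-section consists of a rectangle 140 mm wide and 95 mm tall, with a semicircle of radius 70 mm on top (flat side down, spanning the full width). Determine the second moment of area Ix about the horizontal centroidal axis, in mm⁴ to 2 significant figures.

Treat the section as a set of non-overlapping primitives; coordinates are from the bounding-box lower-left.
Rectangular body: 140 × 95, A = 13 300 mm², y = 47.5 mm, Ī = 10 002 708 mm⁴.
Semicircular cap: semicircle r = 70, A = 7 697 mm², y = 124.7 mm, Ī = 2 635 265 mm⁴.
Centroid: ȳ = ΣA·y / ΣA = 75.8 mm.
Transfer each piece to the horizontal centroidal axis using Ī + A·d² with d = y − 75.8:
  rectangular body: d = -28.3 mm → contributes +20 656 596 mm⁴
  semicircular cap: d = 48.91 mm → contributes +21 044 840 mm⁴
Total I = 41 701 436 mm⁴.

Ix ≈ 4.2 × 10⁷ mm⁴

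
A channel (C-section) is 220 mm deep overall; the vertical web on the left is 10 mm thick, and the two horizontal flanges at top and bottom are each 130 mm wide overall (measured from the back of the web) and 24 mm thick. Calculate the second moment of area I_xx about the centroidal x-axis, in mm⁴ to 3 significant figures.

Treat the section as a set of non-overlapping primitives; coordinates are from the bounding-box lower-left.
Web: 10 × 220, A = 2 200 mm², y = 110 mm, Ī = 8 873 333 mm⁴.
Top flange (beyond web): 120 × 24, A = 2 880 mm², y = 208 mm, Ī = 138 240 mm⁴.
Bottom flange (beyond web): 120 × 24, A = 2 880 mm², y = 12 mm, Ī = 138 240 mm⁴.
By symmetry the centroid is at mid-height, ȳ = 110 mm.
Transfer each piece to the centroidal x-axis using Ī + A·d² with d = y − 110:
  web: d = 0 mm → contributes +8 873 333 mm⁴
  top flange (beyond web): d = 98 mm → contributes +27 797 760 mm⁴
  bottom flange (beyond web): d = -98 mm → contributes +27 797 760 mm⁴
Total I = 64 468 853 mm⁴.

I_xx ≈ 6.45 × 10⁷ mm⁴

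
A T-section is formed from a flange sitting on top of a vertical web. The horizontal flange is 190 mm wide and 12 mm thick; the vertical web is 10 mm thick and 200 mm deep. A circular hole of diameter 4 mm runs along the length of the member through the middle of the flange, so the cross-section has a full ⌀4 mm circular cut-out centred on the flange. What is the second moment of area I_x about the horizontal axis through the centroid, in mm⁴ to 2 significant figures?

I_x ≈ 1.9 × 10⁷ mm⁴

Decompose the section into non-overlapping parts with the origin at the bottom-left of its bounding rectangle.
Flange: 190 × 12, A = 2 280 mm², y = 206 mm, Ī = 27 360 mm⁴.
Web: 10 × 200, A = 2 000 mm², y = 100 mm, Ī = 6 666 667 mm⁴.
Hole (subtracted): ⌀4, A = 12.57 mm², y = 206 mm, Ī = 12.57 mm⁴.
Centroid: ȳ = ΣA·y / ΣA = 156.3 mm.
Transfer each piece to the horizontal axis through the centroid using Ī + A·d² with d = y − 156.3:
  flange: d = 49.68 mm → contributes +5 654 310 mm⁴
  web: d = -56.32 mm → contributes +13 010 874 mm⁴
  hole: d = 49.68 mm → contributes −31 026 mm⁴
Total I = 18 634 157 mm⁴.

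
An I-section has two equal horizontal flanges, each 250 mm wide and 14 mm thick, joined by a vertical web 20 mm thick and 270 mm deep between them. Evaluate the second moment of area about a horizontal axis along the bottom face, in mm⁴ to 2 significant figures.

I_base ≈ 4.5 × 10⁸ mm⁴

Split into non-overlapping primitives; take the origin at the lower-left of the bounding box.
Bottom flange: 250 × 14, A = 3 500 mm², y = 7 mm, Ī = 57 167 mm⁴.
Web: 20 × 270, A = 5 400 mm², y = 149 mm, Ī = 32 805 000 mm⁴.
Top flange: 250 × 14, A = 3 500 mm², y = 291 mm, Ī = 57 167 mm⁴.
Transfer each piece to the base of the section using Ī + A·d² with d = y − 0:
  bottom flange: d = 7 mm → contributes +228 667 mm⁴
  web: d = 149 mm → contributes +152 690 400 mm⁴
  top flange: d = 291 mm → contributes +296 440 667 mm⁴
Total I = 449 359 733 mm⁴.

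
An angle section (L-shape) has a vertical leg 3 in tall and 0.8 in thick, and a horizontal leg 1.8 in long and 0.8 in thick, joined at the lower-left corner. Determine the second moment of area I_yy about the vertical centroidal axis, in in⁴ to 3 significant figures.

I_yy ≈ 0.681 in⁴

Break the section into simple shapes (no overlaps), measuring from the bottom-left corner of the bounding box.
Vertical leg: 0.8 × 3, A = 2.4 in², x = 0.4 in, Ī = 0.128 in⁴.
Horizontal leg (remainder): 1 × 0.8, A = 0.8 in², x = 1.3 in, Ī = 0.066667 in⁴.
Centroid: x̄ = ΣA·x / ΣA = 0.625 in.
Transfer each piece to the vertical centroidal axis using Ī + A·d² with d = x − 0.625:
  vertical leg: d = -0.225 in → contributes +0.2495 in⁴
  horizontal leg (remainder): d = 0.675 in → contributes +0.43117 in⁴
Total I = 0.68067 in⁴.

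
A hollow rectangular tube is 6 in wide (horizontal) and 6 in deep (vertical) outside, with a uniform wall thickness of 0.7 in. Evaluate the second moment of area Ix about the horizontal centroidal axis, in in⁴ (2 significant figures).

Decompose the section into non-overlapping parts with the origin at the bottom-left of its bounding rectangle.
Outer rectangle: 6 × 6, A = 36 in², y = 3 in, Ī = 108 in⁴.
Inner void (subtracted): 4.6 × 4.6, A = 21.16 in², y = 3 in, Ī = 37.31 in⁴.
By symmetry the centroid is at mid-height, ȳ = 3 in.
All pieces are centred on the horizontal centroidal axis, so I = ΣĪ (holes subtracted) = 70.69 in⁴.

Ix ≈ 71 in⁴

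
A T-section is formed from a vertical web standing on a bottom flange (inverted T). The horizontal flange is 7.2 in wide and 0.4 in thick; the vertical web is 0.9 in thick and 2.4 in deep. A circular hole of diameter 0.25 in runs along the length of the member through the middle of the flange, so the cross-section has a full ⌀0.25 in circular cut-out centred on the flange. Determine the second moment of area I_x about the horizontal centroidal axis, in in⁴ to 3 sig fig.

I_x ≈ 3.48 in⁴

Decompose the section into non-overlapping parts with the origin at the bottom-left of its bounding rectangle.
Flange: 7.2 × 0.4, A = 2.88 in², y = 0.2 in, Ī = 0.0384 in⁴.
Web: 0.9 × 2.4, A = 2.16 in², y = 1.6 in, Ī = 1.0368 in⁴.
Hole (subtracted): ⌀0.25, A = 0.049087 in², y = 0.2 in, Ī = 0.00019175 in⁴.
Centroid: ȳ = ΣA·y / ΣA = 0.8059 in.
Transfer each piece to the horizontal centroidal axis using Ī + A·d² with d = y − 0.8059:
  flange: d = -0.6059 in → contributes +1.0957 in⁴
  web: d = 0.7941 in → contributes +2.3989 in⁴
  hole: d = -0.6059 in → contributes −0.018213 in⁴
Total I = 3.4764 in⁴.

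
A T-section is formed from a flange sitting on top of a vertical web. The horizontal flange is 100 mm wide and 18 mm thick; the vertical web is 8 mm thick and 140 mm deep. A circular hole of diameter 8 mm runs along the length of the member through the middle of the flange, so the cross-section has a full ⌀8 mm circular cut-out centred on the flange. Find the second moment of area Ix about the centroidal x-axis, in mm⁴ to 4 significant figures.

Ix ≈ 6.140 × 10⁶ mm⁴

Treat the section as a set of non-overlapping primitives; coordinates are from the bounding-box lower-left.
Flange: 100 × 18, A = 1 800 mm², y = 149 mm, Ī = 48 600 mm⁴.
Web: 8 × 140, A = 1 120 mm², y = 70 mm, Ī = 1 829 333 mm⁴.
Hole (subtracted): ⌀8, A = 50.2655 mm², y = 149 mm, Ī = 201.062 mm⁴.
Centroid: ȳ = ΣA·y / ΣA = 118.168 mm.
Transfer each piece to the centroidal x-axis using Ī + A·d² with d = y − 118.168:
  flange: d = 30.8321 mm → contributes +1 759 715 mm⁴
  web: d = -48.1679 mm → contributes +4 427 895 mm⁴
  hole: d = 30.8321 mm → contributes −47984.4 mm⁴
Total I = 6 139 626 mm⁴.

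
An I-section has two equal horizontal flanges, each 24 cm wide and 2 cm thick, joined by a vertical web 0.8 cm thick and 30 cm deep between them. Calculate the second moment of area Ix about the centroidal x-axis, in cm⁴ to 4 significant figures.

Ix ≈ 2.641 × 10⁴ cm⁴

Treat the section as a set of non-overlapping primitives; coordinates are from the bounding-box lower-left.
Bottom flange: 24 × 2, A = 48 cm², y = 1 cm, Ī = 16 cm⁴.
Web: 0.8 × 30, A = 24 cm², y = 17 cm, Ī = 1 800 cm⁴.
Top flange: 24 × 2, A = 48 cm², y = 33 cm, Ī = 16 cm⁴.
By symmetry the centroid is at mid-height, ȳ = 17 cm.
Transfer each piece to the centroidal x-axis using Ī + A·d² with d = y − 17:
  bottom flange: d = -16 cm → contributes +12 304 cm⁴
  web: d = 0 cm → contributes +1 800 cm⁴
  top flange: d = 16 cm → contributes +12 304 cm⁴
Total I = 26 408 cm⁴.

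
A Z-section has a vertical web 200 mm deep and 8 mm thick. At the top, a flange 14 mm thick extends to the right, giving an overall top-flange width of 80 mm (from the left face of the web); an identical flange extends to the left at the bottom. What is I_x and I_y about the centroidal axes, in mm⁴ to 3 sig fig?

I_x ≈ 2.28 × 10⁷ mm⁴, I_y ≈ 4.11 × 10⁶ mm⁴

Split into non-overlapping primitives; take the origin at the lower-left of the bounding box.
Web: 8 × 200, A = 1 600 mm², y = 100 mm, Ī = 5 333 333 mm⁴.
Top flange (beyond web): 72 × 14, A = 1 008 mm², y = 193 mm, Ī = 16 464 mm⁴.
Bottom flange (beyond web): 72 × 14, A = 1 008 mm², y = 7 mm, Ī = 16 464 mm⁴.
Centroid: ȳ = ΣA·y / ΣA = 100 mm.
Transfer each piece to the centroidal x-axis using Ī + A·d² with d = y − 100:
  web: d = 0 mm → contributes +5 333 333 mm⁴
  top flange (beyond web): d = 93 mm → contributes +8 734 656 mm⁴
  bottom flange (beyond web): d = -93 mm → contributes +8 734 656 mm⁴
Total I = 22 802 645 mm⁴.
For the y-axis: x̄ = 76 mm.
Repeating about the centroidal y-axis gives I_y = 4 105 045 mm⁴.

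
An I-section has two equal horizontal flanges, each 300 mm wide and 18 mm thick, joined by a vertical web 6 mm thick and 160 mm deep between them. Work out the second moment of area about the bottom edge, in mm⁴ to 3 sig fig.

Split into non-overlapping primitives; take the origin at the lower-left of the bounding box.
Bottom flange: 300 × 18, A = 5 400 mm², y = 9 mm, Ī = 145 800 mm⁴.
Web: 6 × 160, A = 960 mm², y = 98 mm, Ī = 2 048 000 mm⁴.
Top flange: 300 × 18, A = 5 400 mm², y = 187 mm, Ī = 145 800 mm⁴.
Transfer each piece to the bottom edge using Ī + A·d² with d = y − 0:
  bottom flange: d = 9 mm → contributes +583 200 mm⁴
  web: d = 98 mm → contributes +11 267 840 mm⁴
  top flange: d = 187 mm → contributes +188 978 400 mm⁴
Total I = 200 829 440 mm⁴.

I_base ≈ 2.01 × 10⁸ mm⁴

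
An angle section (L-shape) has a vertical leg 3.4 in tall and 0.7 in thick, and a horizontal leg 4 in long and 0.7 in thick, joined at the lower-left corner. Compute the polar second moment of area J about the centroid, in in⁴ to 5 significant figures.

J ≈ 11.406 in⁴

Decompose the section into non-overlapping parts with the origin at the bottom-left of its bounding rectangle.
Vertical leg: 0.7 × 3.4, A = 2.38 in², y = 1.7 in, Ī = 2.292733 in⁴.
Horizontal leg (remainder): 3.3 × 0.7, A = 2.31 in², y = 0.35 in, Ī = 0.094325 in⁴.
Centroid: ȳ = ΣA·y / ΣA = 1.035075 in.
Transfer each piece to the centroidal x-axis using Ī + A·d² with d = y − 1.035075:
  vertical leg: d = 0.6649254 in → contributes +3.344993 in⁴
  horizontal leg (remainder): d = -0.6850746 in → contributes +1.178471 in⁴
Total I = 4.523464 in⁴.
For the y-axis: x̄ = 1.335075 in.
Repeating about the centroidal y-axis gives I_y = 6.882464 in⁴.
Polar second moment: J = I_x + I_y = 11.40593 in⁴.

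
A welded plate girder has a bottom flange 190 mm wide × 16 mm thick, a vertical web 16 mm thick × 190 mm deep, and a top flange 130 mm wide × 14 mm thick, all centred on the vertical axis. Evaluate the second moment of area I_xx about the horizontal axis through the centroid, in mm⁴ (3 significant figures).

Decompose the section into non-overlapping parts with the origin at the bottom-left of its bounding rectangle.
Bottom plate: 190 × 16, A = 3 040 mm², y = 8 mm, Ī = 64 853 mm⁴.
Web plate: 16 × 190, A = 3 040 mm², y = 111 mm, Ī = 9 145 333 mm⁴.
Top plate: 130 × 14, A = 1 820 mm², y = 213 mm, Ī = 29 727 mm⁴.
Centroid: ȳ = ΣA·y / ΣA = 94.863 mm.
Transfer each piece to the horizontal axis through the centroid using Ī + A·d² with d = y − 94.863:
  bottom plate: d = -86.863 mm → contributes +23 002 357 mm⁴
  web plate: d = 16.137 mm → contributes +9 936 929 mm⁴
  top plate: d = 118.14 mm → contributes +25 430 160 mm⁴
Total I = 58 369 446 mm⁴.

I_xx ≈ 5.84 × 10⁷ mm⁴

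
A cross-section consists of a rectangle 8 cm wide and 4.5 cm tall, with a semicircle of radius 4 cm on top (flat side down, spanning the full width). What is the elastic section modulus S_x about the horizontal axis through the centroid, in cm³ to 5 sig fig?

S_x ≈ 69.049 cm³

Decompose the section into non-overlapping parts with the origin at the bottom-left of its bounding rectangle.
Rectangular body: 8 × 4.5, A = 36 cm², y = 2.25 cm, Ī = 60.75 cm⁴.
Semicircular cap: semicircle r = 4, A = 25.13274 cm², y = 6.197653 cm, Ī = 28.09778 cm⁴.
Centroid: ȳ = ΣA·y / ΣA = 3.872949 cm.
Transfer each piece to the horizontal axis through the centroid using Ī + A·d² with d = y − 3.872949:
  rectangular body: d = -1.622949 cm → contributes +155.5727 cm⁴
  semicircular cap: d = 2.324704 cm → contributes +163.9213 cm⁴
Total I = 319.494 cm⁴.
Extreme fibre distance c = 4.627051 cm; S = I/c = 69.04917 cm³.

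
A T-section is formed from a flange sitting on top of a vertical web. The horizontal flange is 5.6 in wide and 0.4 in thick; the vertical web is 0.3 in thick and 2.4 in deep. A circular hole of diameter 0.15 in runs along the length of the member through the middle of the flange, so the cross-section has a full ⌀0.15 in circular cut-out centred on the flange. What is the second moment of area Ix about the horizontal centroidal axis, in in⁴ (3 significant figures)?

Split into non-overlapping primitives; take the origin at the lower-left of the bounding box.
Flange: 5.6 × 0.4, A = 2.24 in², y = 2.6 in, Ī = 0.029867 in⁴.
Web: 0.3 × 2.4, A = 0.72 in², y = 1.2 in, Ī = 0.3456 in⁴.
Hole (subtracted): ⌀0.15, A = 0.017671 in², y = 2.6 in, Ī = 0.00002485 in⁴.
Centroid: ȳ = ΣA·y / ΣA = 2.2574 in.
Transfer each piece to the horizontal centroidal axis using Ī + A·d² with d = y − 2.2574:
  flange: d = 0.34259 in → contributes +0.29276 in⁴
  web: d = -1.0574 in → contributes +1.1506 in⁴
  hole: d = 0.34259 in → contributes −0.0020989 in⁴
Total I = 1.4413 in⁴.

Ix ≈ 1.44 in⁴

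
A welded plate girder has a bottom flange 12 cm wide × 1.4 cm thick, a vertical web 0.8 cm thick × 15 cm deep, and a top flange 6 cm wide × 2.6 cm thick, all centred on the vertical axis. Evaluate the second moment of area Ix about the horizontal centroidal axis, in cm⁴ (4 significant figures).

Ix ≈ 2574 cm⁴

Decompose the section into non-overlapping parts with the origin at the bottom-left of its bounding rectangle.
Bottom plate: 12 × 1.4, A = 16.8 cm², y = 0.7 cm, Ī = 2.744 cm⁴.
Web plate: 0.8 × 15, A = 12 cm², y = 8.9 cm, Ī = 225 cm⁴.
Top plate: 6 × 2.6, A = 15.6 cm², y = 17.7 cm, Ī = 8.788 cm⁴.
Centroid: ȳ = ΣA·y / ΣA = 8.88919 cm.
Transfer each piece to the horizontal centroidal axis using Ī + A·d² with d = y − 8.88919:
  bottom plate: d = -8.18919 cm → contributes +1129.4 cm⁴
  web plate: d = 0.0108108 cm → contributes +225.001 cm⁴
  top plate: d = 8.81081 cm → contributes +1219.82 cm⁴
Total I = 2574.22 cm⁴.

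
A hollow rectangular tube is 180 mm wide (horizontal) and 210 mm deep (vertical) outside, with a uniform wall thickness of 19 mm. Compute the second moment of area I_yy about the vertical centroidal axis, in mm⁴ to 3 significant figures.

Split into non-overlapping primitives; take the origin at the lower-left of the bounding box.
Outer rectangle: 180 × 210, A = 37 800 mm², x = 90 mm, Ī = 102 060 000 mm⁴.
Inner void (subtracted): 142 × 172, A = 24 424 mm², x = 90 mm, Ī = 41 040 461 mm⁴.
By symmetry the centroid is at mid-width, x̄ = 90 mm.
All pieces are centred on the vertical centroidal axis, so I = ΣĪ (holes subtracted) = 61 019 539 mm⁴.

I_yy ≈ 6.10 × 10⁷ mm⁴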